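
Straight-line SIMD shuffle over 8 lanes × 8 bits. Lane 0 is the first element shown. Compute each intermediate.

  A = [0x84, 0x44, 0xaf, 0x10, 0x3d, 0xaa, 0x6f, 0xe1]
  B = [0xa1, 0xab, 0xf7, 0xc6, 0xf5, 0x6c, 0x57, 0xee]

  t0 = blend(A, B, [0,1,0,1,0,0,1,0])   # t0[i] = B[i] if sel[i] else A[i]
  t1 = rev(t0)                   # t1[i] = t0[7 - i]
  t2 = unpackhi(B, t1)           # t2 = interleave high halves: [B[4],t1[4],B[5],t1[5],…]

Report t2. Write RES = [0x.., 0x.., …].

RES = [0xf5, 0xc6, 0x6c, 0xaf, 0x57, 0xab, 0xee, 0x84]

→ t0 |84|ab|af|c6|3d|aa|57|e1|
→ t1 |e1|57|aa|3d|c6|af|ab|84|
→ t2 |f5|c6|6c|af|57|ab|ee|84|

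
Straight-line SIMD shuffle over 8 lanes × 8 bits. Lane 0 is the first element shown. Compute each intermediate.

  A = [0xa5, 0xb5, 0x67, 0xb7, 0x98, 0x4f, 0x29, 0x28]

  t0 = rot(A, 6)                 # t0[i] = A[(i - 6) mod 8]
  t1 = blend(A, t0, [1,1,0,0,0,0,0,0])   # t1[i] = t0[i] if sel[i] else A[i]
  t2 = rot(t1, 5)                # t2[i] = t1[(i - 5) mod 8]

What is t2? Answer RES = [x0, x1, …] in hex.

RES = [0xb7, 0x98, 0x4f, 0x29, 0x28, 0x67, 0xb7, 0x67]

→ t0 |67|b7|98|4f|29|28|a5|b5|
→ t1 |67|b7|67|b7|98|4f|29|28|
→ t2 |b7|98|4f|29|28|67|b7|67|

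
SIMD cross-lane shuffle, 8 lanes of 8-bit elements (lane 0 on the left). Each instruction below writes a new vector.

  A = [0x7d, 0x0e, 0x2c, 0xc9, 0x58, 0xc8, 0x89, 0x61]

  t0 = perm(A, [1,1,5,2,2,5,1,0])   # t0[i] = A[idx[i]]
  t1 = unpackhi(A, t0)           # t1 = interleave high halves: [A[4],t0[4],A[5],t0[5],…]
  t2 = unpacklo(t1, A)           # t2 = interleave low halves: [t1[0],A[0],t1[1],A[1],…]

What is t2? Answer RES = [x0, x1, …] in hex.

→ t0 |0e|0e|c8|2c|2c|c8|0e|7d|
→ t1 |58|2c|c8|c8|89|0e|61|7d|
→ t2 |58|7d|2c|0e|c8|2c|c8|c9|

RES = [ 0x58  0x7d  0x2c  0x0e  0xc8  0x2c  0xc8  0xc9 ]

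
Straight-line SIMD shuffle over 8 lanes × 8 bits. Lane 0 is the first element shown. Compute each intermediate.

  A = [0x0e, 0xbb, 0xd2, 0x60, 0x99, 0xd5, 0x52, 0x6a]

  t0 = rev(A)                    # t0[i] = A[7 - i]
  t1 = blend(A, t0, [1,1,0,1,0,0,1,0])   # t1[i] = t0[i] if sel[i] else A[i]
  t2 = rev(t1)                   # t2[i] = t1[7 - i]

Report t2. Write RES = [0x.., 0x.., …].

RES = [0x6a, 0xbb, 0xd5, 0x99, 0x99, 0xd2, 0x52, 0x6a]

t0 = [0x6a, 0x52, 0xd5, 0x99, 0x60, 0xd2, 0xbb, 0x0e]
t1 = [0x6a, 0x52, 0xd2, 0x99, 0x99, 0xd5, 0xbb, 0x6a]
t2 = [0x6a, 0xbb, 0xd5, 0x99, 0x99, 0xd2, 0x52, 0x6a]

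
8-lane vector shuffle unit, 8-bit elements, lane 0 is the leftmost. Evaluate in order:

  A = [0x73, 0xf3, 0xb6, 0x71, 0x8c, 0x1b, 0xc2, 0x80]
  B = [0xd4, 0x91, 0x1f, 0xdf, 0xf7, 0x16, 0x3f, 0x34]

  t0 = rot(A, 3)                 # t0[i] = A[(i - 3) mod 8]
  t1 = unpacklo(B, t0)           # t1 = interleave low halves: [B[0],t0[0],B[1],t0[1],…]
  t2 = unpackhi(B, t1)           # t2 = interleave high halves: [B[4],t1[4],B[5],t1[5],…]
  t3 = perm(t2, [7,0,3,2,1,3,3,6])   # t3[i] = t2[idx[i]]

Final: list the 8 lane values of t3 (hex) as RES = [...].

t0 = [0x1b, 0xc2, 0x80, 0x73, 0xf3, 0xb6, 0x71, 0x8c]
t1 = [0xd4, 0x1b, 0x91, 0xc2, 0x1f, 0x80, 0xdf, 0x73]
t2 = [0xf7, 0x1f, 0x16, 0x80, 0x3f, 0xdf, 0x34, 0x73]
t3 = [0x73, 0xf7, 0x80, 0x16, 0x1f, 0x80, 0x80, 0x34]

RES = [0x73, 0xf7, 0x80, 0x16, 0x1f, 0x80, 0x80, 0x34]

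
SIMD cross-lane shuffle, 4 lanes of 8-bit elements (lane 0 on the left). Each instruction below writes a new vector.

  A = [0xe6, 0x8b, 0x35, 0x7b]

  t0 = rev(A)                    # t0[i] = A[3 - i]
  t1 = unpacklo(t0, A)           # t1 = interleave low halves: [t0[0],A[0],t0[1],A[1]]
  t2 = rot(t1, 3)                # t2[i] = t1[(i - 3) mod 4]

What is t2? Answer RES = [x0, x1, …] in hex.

RES = [ 0xe6  0x35  0x8b  0x7b ]

t0 = [0x7b, 0x35, 0x8b, 0xe6]
t1 = [0x7b, 0xe6, 0x35, 0x8b]
t2 = [0xe6, 0x35, 0x8b, 0x7b]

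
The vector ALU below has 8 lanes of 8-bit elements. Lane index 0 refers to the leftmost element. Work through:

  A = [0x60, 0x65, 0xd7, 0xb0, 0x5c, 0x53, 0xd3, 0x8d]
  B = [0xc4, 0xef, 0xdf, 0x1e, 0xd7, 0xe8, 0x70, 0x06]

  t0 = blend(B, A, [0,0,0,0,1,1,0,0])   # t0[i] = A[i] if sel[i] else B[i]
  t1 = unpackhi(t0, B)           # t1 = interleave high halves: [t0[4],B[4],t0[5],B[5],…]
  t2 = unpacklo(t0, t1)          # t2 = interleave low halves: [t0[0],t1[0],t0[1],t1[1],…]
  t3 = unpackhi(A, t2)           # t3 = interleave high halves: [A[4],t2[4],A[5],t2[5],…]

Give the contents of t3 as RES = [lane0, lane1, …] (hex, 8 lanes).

RES = [0x5c, 0xdf, 0x53, 0x53, 0xd3, 0x1e, 0x8d, 0xe8]

→ t0 |c4|ef|df|1e|5c|53|70|06|
→ t1 |5c|d7|53|e8|70|70|06|06|
→ t2 |c4|5c|ef|d7|df|53|1e|e8|
→ t3 |5c|df|53|53|d3|1e|8d|e8|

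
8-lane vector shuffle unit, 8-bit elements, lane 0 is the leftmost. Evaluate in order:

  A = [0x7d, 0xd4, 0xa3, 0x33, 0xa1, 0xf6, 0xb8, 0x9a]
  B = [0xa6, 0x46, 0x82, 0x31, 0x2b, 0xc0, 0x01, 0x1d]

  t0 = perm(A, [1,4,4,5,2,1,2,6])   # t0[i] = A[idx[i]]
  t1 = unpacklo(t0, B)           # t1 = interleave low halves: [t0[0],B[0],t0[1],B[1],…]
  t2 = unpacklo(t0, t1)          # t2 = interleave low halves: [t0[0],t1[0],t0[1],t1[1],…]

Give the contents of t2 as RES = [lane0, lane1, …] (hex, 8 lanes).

  t0: d4 a1 a1 f6 a3 d4 a3 b8
  t1: d4 a6 a1 46 a1 82 f6 31
  t2: d4 d4 a1 a6 a1 a1 f6 46

RES = [ 0xd4  0xd4  0xa1  0xa6  0xa1  0xa1  0xf6  0x46 ]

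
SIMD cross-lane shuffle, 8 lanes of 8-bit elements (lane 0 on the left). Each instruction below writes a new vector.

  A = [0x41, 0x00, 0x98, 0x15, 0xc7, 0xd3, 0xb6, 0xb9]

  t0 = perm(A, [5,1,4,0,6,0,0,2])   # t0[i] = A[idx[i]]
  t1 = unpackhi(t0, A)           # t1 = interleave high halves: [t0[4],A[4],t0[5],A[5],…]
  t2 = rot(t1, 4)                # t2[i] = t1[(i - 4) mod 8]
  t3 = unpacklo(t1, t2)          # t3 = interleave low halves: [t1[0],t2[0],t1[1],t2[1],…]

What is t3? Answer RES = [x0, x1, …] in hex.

RES = [0xb6, 0x41, 0xc7, 0xb6, 0x41, 0x98, 0xd3, 0xb9]

  t0: d3 00 c7 41 b6 41 41 98
  t1: b6 c7 41 d3 41 b6 98 b9
  t2: 41 b6 98 b9 b6 c7 41 d3
  t3: b6 41 c7 b6 41 98 d3 b9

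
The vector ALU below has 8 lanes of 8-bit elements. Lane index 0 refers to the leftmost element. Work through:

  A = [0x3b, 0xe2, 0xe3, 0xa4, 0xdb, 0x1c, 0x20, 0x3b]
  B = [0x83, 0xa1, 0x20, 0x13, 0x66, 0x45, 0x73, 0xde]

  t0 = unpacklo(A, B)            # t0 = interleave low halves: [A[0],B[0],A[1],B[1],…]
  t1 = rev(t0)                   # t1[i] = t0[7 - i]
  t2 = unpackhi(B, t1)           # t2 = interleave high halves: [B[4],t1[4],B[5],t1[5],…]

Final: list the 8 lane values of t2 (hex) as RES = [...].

  t0: 3b 83 e2 a1 e3 20 a4 13
  t1: 13 a4 20 e3 a1 e2 83 3b
  t2: 66 a1 45 e2 73 83 de 3b

RES = [ 0x66  0xa1  0x45  0xe2  0x73  0x83  0xde  0x3b ]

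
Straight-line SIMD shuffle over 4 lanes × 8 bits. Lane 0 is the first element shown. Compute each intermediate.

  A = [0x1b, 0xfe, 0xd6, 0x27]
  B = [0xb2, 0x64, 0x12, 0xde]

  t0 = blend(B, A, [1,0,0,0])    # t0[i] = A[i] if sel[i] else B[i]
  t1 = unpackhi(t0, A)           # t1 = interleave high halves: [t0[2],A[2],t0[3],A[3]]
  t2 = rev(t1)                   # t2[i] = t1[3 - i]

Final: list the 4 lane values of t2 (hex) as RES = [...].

RES = [0x27, 0xde, 0xd6, 0x12]

  t0: 1b 64 12 de
  t1: 12 d6 de 27
  t2: 27 de d6 12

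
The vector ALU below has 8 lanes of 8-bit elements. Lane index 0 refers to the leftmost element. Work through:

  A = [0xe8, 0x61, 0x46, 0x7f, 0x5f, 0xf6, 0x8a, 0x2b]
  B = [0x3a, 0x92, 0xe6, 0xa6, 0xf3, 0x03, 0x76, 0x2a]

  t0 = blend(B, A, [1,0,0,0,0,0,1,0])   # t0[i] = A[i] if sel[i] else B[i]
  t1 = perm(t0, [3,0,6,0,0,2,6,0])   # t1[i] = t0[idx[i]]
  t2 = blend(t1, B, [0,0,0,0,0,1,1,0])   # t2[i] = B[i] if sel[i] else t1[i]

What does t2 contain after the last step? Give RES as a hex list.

→ t0 |e8|92|e6|a6|f3|03|8a|2a|
→ t1 |a6|e8|8a|e8|e8|e6|8a|e8|
→ t2 |a6|e8|8a|e8|e8|03|76|e8|

RES = [0xa6, 0xe8, 0x8a, 0xe8, 0xe8, 0x03, 0x76, 0xe8]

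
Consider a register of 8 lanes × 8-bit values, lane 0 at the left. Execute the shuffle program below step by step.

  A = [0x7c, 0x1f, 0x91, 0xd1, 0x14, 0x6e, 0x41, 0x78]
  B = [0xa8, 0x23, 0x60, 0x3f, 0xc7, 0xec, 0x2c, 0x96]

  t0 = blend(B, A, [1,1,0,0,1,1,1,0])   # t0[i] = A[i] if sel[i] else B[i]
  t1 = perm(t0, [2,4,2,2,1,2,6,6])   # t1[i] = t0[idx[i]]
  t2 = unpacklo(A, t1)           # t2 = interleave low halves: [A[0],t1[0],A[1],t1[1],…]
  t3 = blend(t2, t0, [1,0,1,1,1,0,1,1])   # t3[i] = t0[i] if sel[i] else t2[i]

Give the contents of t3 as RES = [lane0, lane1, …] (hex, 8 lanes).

RES = [ 0x7c  0x60  0x60  0x3f  0x14  0x60  0x41  0x96 ]

t0 = [0x7c, 0x1f, 0x60, 0x3f, 0x14, 0x6e, 0x41, 0x96]
t1 = [0x60, 0x14, 0x60, 0x60, 0x1f, 0x60, 0x41, 0x41]
t2 = [0x7c, 0x60, 0x1f, 0x14, 0x91, 0x60, 0xd1, 0x60]
t3 = [0x7c, 0x60, 0x60, 0x3f, 0x14, 0x60, 0x41, 0x96]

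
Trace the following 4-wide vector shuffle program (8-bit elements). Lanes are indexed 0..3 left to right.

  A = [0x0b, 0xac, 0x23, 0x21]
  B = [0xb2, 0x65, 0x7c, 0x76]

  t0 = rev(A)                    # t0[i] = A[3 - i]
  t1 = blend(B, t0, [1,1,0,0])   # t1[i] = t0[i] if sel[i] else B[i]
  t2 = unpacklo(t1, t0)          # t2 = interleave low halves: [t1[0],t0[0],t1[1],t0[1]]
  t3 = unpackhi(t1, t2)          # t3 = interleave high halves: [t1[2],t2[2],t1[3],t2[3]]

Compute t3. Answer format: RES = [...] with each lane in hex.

RES = [ 0x7c  0x23  0x76  0x23 ]

  t0: 21 23 ac 0b
  t1: 21 23 7c 76
  t2: 21 21 23 23
  t3: 7c 23 76 23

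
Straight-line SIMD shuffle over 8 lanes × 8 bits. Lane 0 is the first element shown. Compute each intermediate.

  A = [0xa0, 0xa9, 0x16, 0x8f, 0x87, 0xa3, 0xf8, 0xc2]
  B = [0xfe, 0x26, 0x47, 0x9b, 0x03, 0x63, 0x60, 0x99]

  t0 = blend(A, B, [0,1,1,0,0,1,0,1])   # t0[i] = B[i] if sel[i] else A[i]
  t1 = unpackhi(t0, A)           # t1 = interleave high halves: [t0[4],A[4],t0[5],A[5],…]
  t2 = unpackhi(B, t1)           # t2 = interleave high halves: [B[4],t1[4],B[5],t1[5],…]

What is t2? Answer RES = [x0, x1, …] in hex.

t0 = [0xa0, 0x26, 0x47, 0x8f, 0x87, 0x63, 0xf8, 0x99]
t1 = [0x87, 0x87, 0x63, 0xa3, 0xf8, 0xf8, 0x99, 0xc2]
t2 = [0x03, 0xf8, 0x63, 0xf8, 0x60, 0x99, 0x99, 0xc2]

RES = [ 0x03  0xf8  0x63  0xf8  0x60  0x99  0x99  0xc2 ]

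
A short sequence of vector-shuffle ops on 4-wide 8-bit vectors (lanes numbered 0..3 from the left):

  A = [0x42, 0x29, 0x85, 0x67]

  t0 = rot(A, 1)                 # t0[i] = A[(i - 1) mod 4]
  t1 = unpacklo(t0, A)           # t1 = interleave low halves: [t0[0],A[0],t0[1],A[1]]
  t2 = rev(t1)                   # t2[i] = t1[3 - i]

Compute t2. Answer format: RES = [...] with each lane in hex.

RES = [ 0x29  0x42  0x42  0x67 ]

t0 = [0x67, 0x42, 0x29, 0x85]
t1 = [0x67, 0x42, 0x42, 0x29]
t2 = [0x29, 0x42, 0x42, 0x67]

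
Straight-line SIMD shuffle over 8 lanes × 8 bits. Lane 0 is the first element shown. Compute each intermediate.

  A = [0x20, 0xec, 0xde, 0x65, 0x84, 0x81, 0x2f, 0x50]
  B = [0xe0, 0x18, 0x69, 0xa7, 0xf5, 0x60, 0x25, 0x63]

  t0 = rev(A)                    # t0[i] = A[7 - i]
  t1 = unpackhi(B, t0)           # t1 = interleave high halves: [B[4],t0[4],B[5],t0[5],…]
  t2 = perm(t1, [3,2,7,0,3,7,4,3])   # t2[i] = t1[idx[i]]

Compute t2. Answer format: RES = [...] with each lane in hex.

→ t0 |50|2f|81|84|65|de|ec|20|
→ t1 |f5|65|60|de|25|ec|63|20|
→ t2 |de|60|20|f5|de|20|25|de|

RES = [ 0xde  0x60  0x20  0xf5  0xde  0x20  0x25  0xde ]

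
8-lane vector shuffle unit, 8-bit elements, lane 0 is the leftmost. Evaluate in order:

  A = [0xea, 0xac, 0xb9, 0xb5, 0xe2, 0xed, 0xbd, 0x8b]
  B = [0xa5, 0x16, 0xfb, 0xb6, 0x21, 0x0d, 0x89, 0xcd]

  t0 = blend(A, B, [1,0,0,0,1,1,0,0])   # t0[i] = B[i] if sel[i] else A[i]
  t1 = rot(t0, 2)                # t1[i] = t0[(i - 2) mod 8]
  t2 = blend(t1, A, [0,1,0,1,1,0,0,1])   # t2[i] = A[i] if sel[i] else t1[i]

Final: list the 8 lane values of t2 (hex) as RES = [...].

RES = [ 0xbd  0xac  0xa5  0xb5  0xe2  0xb5  0x21  0x8b ]

→ t0 |a5|ac|b9|b5|21|0d|bd|8b|
→ t1 |bd|8b|a5|ac|b9|b5|21|0d|
→ t2 |bd|ac|a5|b5|e2|b5|21|8b|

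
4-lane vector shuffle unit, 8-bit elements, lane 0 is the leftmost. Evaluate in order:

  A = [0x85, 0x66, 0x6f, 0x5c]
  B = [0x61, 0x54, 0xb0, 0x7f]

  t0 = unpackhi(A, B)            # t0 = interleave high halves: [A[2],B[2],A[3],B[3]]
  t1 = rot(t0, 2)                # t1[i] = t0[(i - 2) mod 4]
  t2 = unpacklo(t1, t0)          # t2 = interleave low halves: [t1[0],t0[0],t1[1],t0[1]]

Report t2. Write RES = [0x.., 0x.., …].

RES = [ 0x5c  0x6f  0x7f  0xb0 ]

  t0: 6f b0 5c 7f
  t1: 5c 7f 6f b0
  t2: 5c 6f 7f b0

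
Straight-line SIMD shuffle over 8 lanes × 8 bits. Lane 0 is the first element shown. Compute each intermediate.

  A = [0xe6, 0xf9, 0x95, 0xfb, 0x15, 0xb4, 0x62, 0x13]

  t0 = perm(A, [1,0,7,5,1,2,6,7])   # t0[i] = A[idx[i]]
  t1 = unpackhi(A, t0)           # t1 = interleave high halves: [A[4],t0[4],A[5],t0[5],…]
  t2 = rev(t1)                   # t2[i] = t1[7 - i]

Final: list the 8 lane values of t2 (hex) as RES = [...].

RES = [ 0x13  0x13  0x62  0x62  0x95  0xb4  0xf9  0x15 ]

  t0: f9 e6 13 b4 f9 95 62 13
  t1: 15 f9 b4 95 62 62 13 13
  t2: 13 13 62 62 95 b4 f9 15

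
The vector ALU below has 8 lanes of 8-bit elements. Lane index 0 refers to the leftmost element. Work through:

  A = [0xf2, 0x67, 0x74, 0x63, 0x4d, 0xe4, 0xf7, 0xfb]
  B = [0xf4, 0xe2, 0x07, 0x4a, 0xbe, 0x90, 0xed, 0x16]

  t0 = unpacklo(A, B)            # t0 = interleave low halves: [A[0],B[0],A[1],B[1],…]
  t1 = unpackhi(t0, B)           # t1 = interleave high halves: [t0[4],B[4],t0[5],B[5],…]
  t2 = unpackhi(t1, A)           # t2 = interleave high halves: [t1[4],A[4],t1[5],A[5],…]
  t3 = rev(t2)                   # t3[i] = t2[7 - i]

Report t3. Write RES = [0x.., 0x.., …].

  t0: f2 f4 67 e2 74 07 63 4a
  t1: 74 be 07 90 63 ed 4a 16
  t2: 63 4d ed e4 4a f7 16 fb
  t3: fb 16 f7 4a e4 ed 4d 63

RES = [0xfb, 0x16, 0xf7, 0x4a, 0xe4, 0xed, 0x4d, 0x63]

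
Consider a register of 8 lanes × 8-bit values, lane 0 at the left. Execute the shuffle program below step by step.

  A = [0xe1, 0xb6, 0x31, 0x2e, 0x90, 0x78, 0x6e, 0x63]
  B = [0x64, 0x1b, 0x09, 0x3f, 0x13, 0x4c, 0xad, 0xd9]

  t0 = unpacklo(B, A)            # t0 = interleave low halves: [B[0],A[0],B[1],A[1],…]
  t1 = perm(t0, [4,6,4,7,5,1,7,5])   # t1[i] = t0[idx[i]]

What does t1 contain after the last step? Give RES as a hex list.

RES = [ 0x09  0x3f  0x09  0x2e  0x31  0xe1  0x2e  0x31 ]

→ t0 |64|e1|1b|b6|09|31|3f|2e|
→ t1 |09|3f|09|2e|31|e1|2e|31|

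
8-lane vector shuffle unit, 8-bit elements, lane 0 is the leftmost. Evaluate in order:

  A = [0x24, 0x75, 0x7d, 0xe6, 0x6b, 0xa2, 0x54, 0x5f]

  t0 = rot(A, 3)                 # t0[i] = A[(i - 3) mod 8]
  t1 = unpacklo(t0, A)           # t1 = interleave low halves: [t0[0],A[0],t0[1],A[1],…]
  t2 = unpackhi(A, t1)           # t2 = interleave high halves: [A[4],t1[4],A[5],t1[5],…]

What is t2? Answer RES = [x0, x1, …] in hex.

RES = [ 0x6b  0x5f  0xa2  0x7d  0x54  0x24  0x5f  0xe6 ]

t0 = [0xa2, 0x54, 0x5f, 0x24, 0x75, 0x7d, 0xe6, 0x6b]
t1 = [0xa2, 0x24, 0x54, 0x75, 0x5f, 0x7d, 0x24, 0xe6]
t2 = [0x6b, 0x5f, 0xa2, 0x7d, 0x54, 0x24, 0x5f, 0xe6]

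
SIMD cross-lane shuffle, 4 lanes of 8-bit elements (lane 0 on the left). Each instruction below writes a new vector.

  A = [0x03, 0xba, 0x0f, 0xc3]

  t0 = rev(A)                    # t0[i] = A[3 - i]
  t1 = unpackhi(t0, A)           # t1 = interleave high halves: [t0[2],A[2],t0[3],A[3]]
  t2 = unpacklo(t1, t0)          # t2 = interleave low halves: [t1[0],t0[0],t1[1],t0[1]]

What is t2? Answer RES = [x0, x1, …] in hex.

RES = [0xba, 0xc3, 0x0f, 0x0f]

t0 = [0xc3, 0x0f, 0xba, 0x03]
t1 = [0xba, 0x0f, 0x03, 0xc3]
t2 = [0xba, 0xc3, 0x0f, 0x0f]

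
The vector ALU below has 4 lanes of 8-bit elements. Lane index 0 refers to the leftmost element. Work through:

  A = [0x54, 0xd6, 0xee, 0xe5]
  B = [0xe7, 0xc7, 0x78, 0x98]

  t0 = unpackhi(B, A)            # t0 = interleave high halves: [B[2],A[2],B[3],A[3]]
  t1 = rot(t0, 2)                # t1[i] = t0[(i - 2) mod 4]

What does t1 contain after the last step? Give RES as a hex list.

RES = [ 0x98  0xe5  0x78  0xee ]

  t0: 78 ee 98 e5
  t1: 98 e5 78 ee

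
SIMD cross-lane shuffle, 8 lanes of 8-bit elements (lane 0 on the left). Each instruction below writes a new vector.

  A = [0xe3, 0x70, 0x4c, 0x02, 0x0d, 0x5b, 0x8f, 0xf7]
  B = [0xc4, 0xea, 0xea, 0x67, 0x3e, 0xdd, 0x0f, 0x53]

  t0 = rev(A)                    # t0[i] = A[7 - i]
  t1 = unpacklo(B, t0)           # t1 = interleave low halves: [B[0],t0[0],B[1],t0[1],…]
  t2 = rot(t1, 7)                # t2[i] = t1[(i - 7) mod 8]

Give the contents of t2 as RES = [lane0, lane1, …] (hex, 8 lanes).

t0 = [0xf7, 0x8f, 0x5b, 0x0d, 0x02, 0x4c, 0x70, 0xe3]
t1 = [0xc4, 0xf7, 0xea, 0x8f, 0xea, 0x5b, 0x67, 0x0d]
t2 = [0xf7, 0xea, 0x8f, 0xea, 0x5b, 0x67, 0x0d, 0xc4]

RES = [0xf7, 0xea, 0x8f, 0xea, 0x5b, 0x67, 0x0d, 0xc4]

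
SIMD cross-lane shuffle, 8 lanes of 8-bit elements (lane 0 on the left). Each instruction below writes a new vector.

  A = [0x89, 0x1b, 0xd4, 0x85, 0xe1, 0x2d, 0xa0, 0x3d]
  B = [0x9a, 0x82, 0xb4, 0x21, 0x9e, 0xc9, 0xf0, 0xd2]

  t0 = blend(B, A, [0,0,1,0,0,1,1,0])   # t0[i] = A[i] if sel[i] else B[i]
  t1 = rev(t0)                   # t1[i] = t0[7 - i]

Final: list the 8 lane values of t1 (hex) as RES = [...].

RES = [ 0xd2  0xa0  0x2d  0x9e  0x21  0xd4  0x82  0x9a ]

→ t0 |9a|82|d4|21|9e|2d|a0|d2|
→ t1 |d2|a0|2d|9e|21|d4|82|9a|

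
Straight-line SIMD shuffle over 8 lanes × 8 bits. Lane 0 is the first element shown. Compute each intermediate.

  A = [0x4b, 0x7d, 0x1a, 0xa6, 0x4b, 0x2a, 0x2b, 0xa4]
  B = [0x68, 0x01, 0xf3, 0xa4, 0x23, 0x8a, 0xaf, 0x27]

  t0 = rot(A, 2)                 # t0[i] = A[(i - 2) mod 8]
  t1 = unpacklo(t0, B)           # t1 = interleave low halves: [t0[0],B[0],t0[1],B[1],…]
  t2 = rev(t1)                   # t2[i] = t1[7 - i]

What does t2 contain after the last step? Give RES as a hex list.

RES = [ 0xa4  0x7d  0xf3  0x4b  0x01  0xa4  0x68  0x2b ]

  t0: 2b a4 4b 7d 1a a6 4b 2a
  t1: 2b 68 a4 01 4b f3 7d a4
  t2: a4 7d f3 4b 01 a4 68 2b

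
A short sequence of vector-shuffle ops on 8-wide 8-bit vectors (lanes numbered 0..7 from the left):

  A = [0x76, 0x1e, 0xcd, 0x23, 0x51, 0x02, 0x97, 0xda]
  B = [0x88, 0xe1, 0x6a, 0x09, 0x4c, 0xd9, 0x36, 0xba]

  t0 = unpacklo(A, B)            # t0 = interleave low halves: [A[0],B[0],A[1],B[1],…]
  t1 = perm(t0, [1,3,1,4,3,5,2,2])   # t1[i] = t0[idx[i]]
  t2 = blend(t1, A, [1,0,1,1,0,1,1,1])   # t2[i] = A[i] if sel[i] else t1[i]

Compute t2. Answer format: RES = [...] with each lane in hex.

RES = [ 0x76  0xe1  0xcd  0x23  0xe1  0x02  0x97  0xda ]

→ t0 |76|88|1e|e1|cd|6a|23|09|
→ t1 |88|e1|88|cd|e1|6a|1e|1e|
→ t2 |76|e1|cd|23|e1|02|97|da|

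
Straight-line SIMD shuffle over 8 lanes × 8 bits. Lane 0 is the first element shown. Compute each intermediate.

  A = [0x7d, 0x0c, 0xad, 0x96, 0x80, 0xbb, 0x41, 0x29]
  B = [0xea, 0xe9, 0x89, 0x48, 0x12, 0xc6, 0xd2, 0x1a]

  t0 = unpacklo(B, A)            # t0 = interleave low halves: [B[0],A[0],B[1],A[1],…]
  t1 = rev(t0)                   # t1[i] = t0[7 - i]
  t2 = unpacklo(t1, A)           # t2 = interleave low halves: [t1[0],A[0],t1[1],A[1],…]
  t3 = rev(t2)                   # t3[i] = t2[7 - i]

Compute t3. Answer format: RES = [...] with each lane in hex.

t0 = [0xea, 0x7d, 0xe9, 0x0c, 0x89, 0xad, 0x48, 0x96]
t1 = [0x96, 0x48, 0xad, 0x89, 0x0c, 0xe9, 0x7d, 0xea]
t2 = [0x96, 0x7d, 0x48, 0x0c, 0xad, 0xad, 0x89, 0x96]
t3 = [0x96, 0x89, 0xad, 0xad, 0x0c, 0x48, 0x7d, 0x96]

RES = [0x96, 0x89, 0xad, 0xad, 0x0c, 0x48, 0x7d, 0x96]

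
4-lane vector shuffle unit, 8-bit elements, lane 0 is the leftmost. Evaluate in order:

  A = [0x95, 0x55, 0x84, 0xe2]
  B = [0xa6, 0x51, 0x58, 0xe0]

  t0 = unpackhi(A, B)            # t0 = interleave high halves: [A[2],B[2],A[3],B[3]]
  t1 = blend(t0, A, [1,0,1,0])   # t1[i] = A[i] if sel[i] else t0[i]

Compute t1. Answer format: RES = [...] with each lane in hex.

t0 = [0x84, 0x58, 0xe2, 0xe0]
t1 = [0x95, 0x58, 0x84, 0xe0]

RES = [ 0x95  0x58  0x84  0xe0 ]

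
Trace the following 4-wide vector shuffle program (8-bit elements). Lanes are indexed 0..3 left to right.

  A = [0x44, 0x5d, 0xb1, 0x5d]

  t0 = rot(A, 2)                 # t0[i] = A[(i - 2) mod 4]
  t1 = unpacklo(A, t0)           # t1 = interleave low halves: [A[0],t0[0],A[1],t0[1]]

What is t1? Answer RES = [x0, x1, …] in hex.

RES = [0x44, 0xb1, 0x5d, 0x5d]

→ t0 |b1|5d|44|5d|
→ t1 |44|b1|5d|5d|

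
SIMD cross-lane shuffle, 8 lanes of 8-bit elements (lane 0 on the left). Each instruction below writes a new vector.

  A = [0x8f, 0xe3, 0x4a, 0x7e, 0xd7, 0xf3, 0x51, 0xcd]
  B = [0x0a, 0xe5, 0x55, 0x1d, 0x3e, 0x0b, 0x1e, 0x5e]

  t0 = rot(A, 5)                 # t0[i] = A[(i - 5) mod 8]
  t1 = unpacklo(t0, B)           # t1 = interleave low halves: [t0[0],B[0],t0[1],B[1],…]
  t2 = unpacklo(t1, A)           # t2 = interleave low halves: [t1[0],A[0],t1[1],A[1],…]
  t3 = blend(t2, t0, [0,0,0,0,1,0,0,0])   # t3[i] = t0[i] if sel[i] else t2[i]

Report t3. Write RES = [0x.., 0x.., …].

RES = [0x7e, 0x8f, 0x0a, 0xe3, 0xcd, 0x4a, 0xe5, 0x7e]

t0 = [0x7e, 0xd7, 0xf3, 0x51, 0xcd, 0x8f, 0xe3, 0x4a]
t1 = [0x7e, 0x0a, 0xd7, 0xe5, 0xf3, 0x55, 0x51, 0x1d]
t2 = [0x7e, 0x8f, 0x0a, 0xe3, 0xd7, 0x4a, 0xe5, 0x7e]
t3 = [0x7e, 0x8f, 0x0a, 0xe3, 0xcd, 0x4a, 0xe5, 0x7e]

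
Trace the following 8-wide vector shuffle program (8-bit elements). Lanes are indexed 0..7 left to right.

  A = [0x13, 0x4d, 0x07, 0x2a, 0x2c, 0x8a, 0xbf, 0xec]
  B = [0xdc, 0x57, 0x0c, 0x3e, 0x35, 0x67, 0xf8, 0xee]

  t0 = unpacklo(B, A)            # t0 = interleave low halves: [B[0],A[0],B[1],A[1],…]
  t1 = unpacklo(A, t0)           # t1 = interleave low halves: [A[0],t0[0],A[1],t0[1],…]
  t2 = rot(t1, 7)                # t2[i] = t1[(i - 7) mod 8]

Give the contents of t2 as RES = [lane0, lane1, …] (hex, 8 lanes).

t0 = [0xdc, 0x13, 0x57, 0x4d, 0x0c, 0x07, 0x3e, 0x2a]
t1 = [0x13, 0xdc, 0x4d, 0x13, 0x07, 0x57, 0x2a, 0x4d]
t2 = [0xdc, 0x4d, 0x13, 0x07, 0x57, 0x2a, 0x4d, 0x13]

RES = [0xdc, 0x4d, 0x13, 0x07, 0x57, 0x2a, 0x4d, 0x13]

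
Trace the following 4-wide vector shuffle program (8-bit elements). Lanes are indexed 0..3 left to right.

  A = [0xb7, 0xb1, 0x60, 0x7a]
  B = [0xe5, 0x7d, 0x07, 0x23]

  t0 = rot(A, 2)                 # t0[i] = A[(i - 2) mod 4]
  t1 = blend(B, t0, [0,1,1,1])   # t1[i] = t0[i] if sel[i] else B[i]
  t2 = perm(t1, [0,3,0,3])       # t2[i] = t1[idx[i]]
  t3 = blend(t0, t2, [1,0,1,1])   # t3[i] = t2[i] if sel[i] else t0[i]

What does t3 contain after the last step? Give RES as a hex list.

→ t0 |60|7a|b7|b1|
→ t1 |e5|7a|b7|b1|
→ t2 |e5|b1|e5|b1|
→ t3 |e5|7a|e5|b1|

RES = [ 0xe5  0x7a  0xe5  0xb1 ]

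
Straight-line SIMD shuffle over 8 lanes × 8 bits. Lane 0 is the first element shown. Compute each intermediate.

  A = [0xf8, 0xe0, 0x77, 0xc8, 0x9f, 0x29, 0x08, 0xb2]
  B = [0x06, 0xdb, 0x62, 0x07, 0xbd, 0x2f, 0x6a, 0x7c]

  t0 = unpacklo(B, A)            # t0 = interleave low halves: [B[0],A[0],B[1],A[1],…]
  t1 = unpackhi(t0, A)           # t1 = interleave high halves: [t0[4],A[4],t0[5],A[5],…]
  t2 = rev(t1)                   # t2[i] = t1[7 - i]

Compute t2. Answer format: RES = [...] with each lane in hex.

→ t0 |06|f8|db|e0|62|77|07|c8|
→ t1 |62|9f|77|29|07|08|c8|b2|
→ t2 |b2|c8|08|07|29|77|9f|62|

RES = [0xb2, 0xc8, 0x08, 0x07, 0x29, 0x77, 0x9f, 0x62]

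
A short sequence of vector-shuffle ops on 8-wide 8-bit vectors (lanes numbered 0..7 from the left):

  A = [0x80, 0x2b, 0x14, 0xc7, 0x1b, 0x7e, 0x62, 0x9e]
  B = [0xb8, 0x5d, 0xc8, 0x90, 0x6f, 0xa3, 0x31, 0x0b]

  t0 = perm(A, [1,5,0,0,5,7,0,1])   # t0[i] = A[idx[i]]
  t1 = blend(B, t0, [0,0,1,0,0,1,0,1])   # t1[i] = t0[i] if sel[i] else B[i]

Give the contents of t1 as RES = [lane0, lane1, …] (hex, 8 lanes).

  t0: 2b 7e 80 80 7e 9e 80 2b
  t1: b8 5d 80 90 6f 9e 31 2b

RES = [ 0xb8  0x5d  0x80  0x90  0x6f  0x9e  0x31  0x2b ]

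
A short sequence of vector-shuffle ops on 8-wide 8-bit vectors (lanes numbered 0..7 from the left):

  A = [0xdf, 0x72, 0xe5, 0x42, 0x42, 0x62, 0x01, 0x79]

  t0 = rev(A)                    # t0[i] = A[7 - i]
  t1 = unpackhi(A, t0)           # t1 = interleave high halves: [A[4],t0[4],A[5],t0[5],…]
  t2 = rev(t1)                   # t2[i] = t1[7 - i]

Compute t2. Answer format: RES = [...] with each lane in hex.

→ t0 |79|01|62|42|42|e5|72|df|
→ t1 |42|42|62|e5|01|72|79|df|
→ t2 |df|79|72|01|e5|62|42|42|

RES = [ 0xdf  0x79  0x72  0x01  0xe5  0x62  0x42  0x42 ]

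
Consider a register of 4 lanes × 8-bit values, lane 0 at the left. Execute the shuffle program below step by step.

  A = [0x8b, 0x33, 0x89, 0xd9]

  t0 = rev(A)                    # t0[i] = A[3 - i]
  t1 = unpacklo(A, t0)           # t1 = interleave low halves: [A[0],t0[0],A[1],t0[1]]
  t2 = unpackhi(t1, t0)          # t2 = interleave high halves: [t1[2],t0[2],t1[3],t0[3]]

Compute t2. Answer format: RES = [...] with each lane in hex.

t0 = [0xd9, 0x89, 0x33, 0x8b]
t1 = [0x8b, 0xd9, 0x33, 0x89]
t2 = [0x33, 0x33, 0x89, 0x8b]

RES = [ 0x33  0x33  0x89  0x8b ]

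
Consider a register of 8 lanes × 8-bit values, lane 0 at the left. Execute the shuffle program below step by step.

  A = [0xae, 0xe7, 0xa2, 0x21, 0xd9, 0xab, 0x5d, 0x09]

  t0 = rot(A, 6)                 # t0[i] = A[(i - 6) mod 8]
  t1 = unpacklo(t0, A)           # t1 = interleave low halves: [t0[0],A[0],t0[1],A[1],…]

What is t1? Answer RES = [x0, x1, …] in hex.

RES = [ 0xa2  0xae  0x21  0xe7  0xd9  0xa2  0xab  0x21 ]

  t0: a2 21 d9 ab 5d 09 ae e7
  t1: a2 ae 21 e7 d9 a2 ab 21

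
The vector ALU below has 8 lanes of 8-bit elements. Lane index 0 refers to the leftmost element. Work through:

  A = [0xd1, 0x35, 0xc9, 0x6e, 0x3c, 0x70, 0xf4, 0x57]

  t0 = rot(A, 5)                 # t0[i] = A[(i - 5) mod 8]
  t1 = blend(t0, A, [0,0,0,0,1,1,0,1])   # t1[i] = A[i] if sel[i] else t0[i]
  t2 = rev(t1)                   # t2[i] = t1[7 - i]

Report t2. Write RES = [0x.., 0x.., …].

RES = [0x57, 0x35, 0x70, 0x3c, 0xf4, 0x70, 0x3c, 0x6e]

  t0: 6e 3c 70 f4 57 d1 35 c9
  t1: 6e 3c 70 f4 3c 70 35 57
  t2: 57 35 70 3c f4 70 3c 6e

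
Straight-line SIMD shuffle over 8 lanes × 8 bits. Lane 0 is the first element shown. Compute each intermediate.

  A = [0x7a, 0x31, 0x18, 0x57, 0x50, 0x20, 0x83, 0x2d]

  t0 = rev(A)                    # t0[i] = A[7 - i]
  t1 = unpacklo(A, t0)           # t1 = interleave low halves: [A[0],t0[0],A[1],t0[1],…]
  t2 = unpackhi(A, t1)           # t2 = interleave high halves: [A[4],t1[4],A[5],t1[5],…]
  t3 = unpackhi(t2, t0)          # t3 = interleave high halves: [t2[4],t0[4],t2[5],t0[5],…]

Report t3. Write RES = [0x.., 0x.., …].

RES = [ 0x83  0x57  0x57  0x18  0x2d  0x31  0x50  0x7a ]

t0 = [0x2d, 0x83, 0x20, 0x50, 0x57, 0x18, 0x31, 0x7a]
t1 = [0x7a, 0x2d, 0x31, 0x83, 0x18, 0x20, 0x57, 0x50]
t2 = [0x50, 0x18, 0x20, 0x20, 0x83, 0x57, 0x2d, 0x50]
t3 = [0x83, 0x57, 0x57, 0x18, 0x2d, 0x31, 0x50, 0x7a]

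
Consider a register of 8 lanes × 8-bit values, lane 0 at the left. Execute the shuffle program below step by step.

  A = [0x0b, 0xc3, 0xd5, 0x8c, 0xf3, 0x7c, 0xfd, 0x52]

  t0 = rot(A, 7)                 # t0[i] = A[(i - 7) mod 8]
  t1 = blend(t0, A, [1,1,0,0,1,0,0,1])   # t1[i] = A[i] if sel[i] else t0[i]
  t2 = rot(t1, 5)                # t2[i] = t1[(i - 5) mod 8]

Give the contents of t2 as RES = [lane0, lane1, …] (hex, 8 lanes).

RES = [0xf3, 0xf3, 0xfd, 0x52, 0x52, 0x0b, 0xc3, 0x8c]

→ t0 |c3|d5|8c|f3|7c|fd|52|0b|
→ t1 |0b|c3|8c|f3|f3|fd|52|52|
→ t2 |f3|f3|fd|52|52|0b|c3|8c|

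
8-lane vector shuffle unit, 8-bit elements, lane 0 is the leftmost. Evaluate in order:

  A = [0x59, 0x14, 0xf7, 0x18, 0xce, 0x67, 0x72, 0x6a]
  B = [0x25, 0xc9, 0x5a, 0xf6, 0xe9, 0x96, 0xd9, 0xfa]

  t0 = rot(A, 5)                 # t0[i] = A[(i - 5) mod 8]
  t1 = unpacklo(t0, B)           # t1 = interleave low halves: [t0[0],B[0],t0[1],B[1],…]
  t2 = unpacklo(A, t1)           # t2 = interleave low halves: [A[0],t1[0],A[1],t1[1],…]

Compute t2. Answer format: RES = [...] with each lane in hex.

→ t0 |18|ce|67|72|6a|59|14|f7|
→ t1 |18|25|ce|c9|67|5a|72|f6|
→ t2 |59|18|14|25|f7|ce|18|c9|

RES = [0x59, 0x18, 0x14, 0x25, 0xf7, 0xce, 0x18, 0xc9]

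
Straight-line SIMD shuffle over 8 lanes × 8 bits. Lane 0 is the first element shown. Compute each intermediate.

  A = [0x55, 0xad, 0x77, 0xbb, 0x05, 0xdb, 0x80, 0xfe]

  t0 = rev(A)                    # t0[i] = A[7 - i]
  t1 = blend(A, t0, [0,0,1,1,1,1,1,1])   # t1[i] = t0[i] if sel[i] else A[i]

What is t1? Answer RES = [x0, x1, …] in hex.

RES = [ 0x55  0xad  0xdb  0x05  0xbb  0x77  0xad  0x55 ]

→ t0 |fe|80|db|05|bb|77|ad|55|
→ t1 |55|ad|db|05|bb|77|ad|55|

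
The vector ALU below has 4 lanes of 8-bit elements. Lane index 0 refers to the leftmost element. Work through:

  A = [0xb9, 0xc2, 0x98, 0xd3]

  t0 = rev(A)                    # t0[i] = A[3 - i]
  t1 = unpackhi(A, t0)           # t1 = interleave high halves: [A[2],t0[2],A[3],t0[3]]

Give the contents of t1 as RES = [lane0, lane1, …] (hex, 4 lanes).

  t0: d3 98 c2 b9
  t1: 98 c2 d3 b9

RES = [0x98, 0xc2, 0xd3, 0xb9]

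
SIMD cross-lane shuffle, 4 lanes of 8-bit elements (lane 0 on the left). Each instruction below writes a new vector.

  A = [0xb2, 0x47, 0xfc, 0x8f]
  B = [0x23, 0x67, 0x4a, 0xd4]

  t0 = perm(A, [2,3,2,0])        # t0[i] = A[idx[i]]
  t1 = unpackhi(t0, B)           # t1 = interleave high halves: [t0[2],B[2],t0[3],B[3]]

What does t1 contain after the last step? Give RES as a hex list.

RES = [ 0xfc  0x4a  0xb2  0xd4 ]

→ t0 |fc|8f|fc|b2|
→ t1 |fc|4a|b2|d4|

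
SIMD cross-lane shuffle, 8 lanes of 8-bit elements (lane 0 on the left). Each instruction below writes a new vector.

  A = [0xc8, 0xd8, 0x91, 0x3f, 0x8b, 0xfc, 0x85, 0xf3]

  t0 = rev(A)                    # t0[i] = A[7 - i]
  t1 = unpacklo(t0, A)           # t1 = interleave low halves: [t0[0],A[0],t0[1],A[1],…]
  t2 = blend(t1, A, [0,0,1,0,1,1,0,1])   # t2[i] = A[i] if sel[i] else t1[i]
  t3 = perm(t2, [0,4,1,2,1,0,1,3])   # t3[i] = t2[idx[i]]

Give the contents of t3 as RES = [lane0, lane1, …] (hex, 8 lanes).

RES = [0xf3, 0x8b, 0xc8, 0x91, 0xc8, 0xf3, 0xc8, 0xd8]

t0 = [0xf3, 0x85, 0xfc, 0x8b, 0x3f, 0x91, 0xd8, 0xc8]
t1 = [0xf3, 0xc8, 0x85, 0xd8, 0xfc, 0x91, 0x8b, 0x3f]
t2 = [0xf3, 0xc8, 0x91, 0xd8, 0x8b, 0xfc, 0x8b, 0xf3]
t3 = [0xf3, 0x8b, 0xc8, 0x91, 0xc8, 0xf3, 0xc8, 0xd8]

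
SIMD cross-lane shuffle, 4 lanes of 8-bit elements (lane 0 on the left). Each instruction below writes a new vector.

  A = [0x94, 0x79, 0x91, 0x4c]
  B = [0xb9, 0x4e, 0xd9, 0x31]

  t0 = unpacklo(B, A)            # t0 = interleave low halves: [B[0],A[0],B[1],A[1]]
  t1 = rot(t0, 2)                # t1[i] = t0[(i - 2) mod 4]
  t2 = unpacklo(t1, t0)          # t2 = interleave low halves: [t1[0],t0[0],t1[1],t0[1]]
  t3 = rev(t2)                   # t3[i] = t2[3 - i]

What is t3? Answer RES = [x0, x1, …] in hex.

RES = [ 0x94  0x79  0xb9  0x4e ]

→ t0 |b9|94|4e|79|
→ t1 |4e|79|b9|94|
→ t2 |4e|b9|79|94|
→ t3 |94|79|b9|4e|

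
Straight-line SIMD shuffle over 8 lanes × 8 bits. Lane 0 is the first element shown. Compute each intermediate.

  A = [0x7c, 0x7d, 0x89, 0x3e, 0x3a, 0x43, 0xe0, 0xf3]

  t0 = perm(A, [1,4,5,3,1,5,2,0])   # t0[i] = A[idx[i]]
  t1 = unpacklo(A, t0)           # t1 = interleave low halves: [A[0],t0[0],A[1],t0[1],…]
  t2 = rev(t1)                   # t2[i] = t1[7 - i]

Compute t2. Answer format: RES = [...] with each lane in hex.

  t0: 7d 3a 43 3e 7d 43 89 7c
  t1: 7c 7d 7d 3a 89 43 3e 3e
  t2: 3e 3e 43 89 3a 7d 7d 7c

RES = [0x3e, 0x3e, 0x43, 0x89, 0x3a, 0x7d, 0x7d, 0x7c]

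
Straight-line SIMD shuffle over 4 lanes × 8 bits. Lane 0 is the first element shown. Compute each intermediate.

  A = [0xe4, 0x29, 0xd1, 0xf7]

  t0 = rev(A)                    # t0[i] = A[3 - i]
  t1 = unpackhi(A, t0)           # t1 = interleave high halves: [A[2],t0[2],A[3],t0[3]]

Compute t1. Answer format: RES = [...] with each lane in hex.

RES = [ 0xd1  0x29  0xf7  0xe4 ]

→ t0 |f7|d1|29|e4|
→ t1 |d1|29|f7|e4|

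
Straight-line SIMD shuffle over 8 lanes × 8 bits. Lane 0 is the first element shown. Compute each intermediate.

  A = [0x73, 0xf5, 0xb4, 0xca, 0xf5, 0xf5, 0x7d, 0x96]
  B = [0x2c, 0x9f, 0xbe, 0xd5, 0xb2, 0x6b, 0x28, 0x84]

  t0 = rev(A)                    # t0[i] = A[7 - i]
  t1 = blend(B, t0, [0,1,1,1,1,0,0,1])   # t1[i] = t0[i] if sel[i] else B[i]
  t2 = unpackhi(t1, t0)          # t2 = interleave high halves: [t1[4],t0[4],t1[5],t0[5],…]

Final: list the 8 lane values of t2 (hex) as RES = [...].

RES = [ 0xca  0xca  0x6b  0xb4  0x28  0xf5  0x73  0x73 ]

t0 = [0x96, 0x7d, 0xf5, 0xf5, 0xca, 0xb4, 0xf5, 0x73]
t1 = [0x2c, 0x7d, 0xf5, 0xf5, 0xca, 0x6b, 0x28, 0x73]
t2 = [0xca, 0xca, 0x6b, 0xb4, 0x28, 0xf5, 0x73, 0x73]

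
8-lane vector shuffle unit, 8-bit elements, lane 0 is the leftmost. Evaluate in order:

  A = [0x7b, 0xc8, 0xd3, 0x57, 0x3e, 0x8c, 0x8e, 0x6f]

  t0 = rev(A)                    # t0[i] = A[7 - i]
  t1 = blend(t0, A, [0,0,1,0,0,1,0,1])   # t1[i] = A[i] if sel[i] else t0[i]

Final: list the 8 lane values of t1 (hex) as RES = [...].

RES = [ 0x6f  0x8e  0xd3  0x3e  0x57  0x8c  0xc8  0x6f ]

  t0: 6f 8e 8c 3e 57 d3 c8 7b
  t1: 6f 8e d3 3e 57 8c c8 6f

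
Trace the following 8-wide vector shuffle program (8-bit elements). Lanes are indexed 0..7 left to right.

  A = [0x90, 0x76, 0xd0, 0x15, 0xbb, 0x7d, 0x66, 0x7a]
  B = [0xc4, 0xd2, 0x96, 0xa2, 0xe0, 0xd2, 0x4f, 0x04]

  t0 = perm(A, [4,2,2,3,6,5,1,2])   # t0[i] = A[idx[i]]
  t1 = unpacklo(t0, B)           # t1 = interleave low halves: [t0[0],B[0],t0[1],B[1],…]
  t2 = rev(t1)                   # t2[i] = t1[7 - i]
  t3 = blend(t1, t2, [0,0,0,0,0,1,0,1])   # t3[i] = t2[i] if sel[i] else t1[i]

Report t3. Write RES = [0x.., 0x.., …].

t0 = [0xbb, 0xd0, 0xd0, 0x15, 0x66, 0x7d, 0x76, 0xd0]
t1 = [0xbb, 0xc4, 0xd0, 0xd2, 0xd0, 0x96, 0x15, 0xa2]
t2 = [0xa2, 0x15, 0x96, 0xd0, 0xd2, 0xd0, 0xc4, 0xbb]
t3 = [0xbb, 0xc4, 0xd0, 0xd2, 0xd0, 0xd0, 0x15, 0xbb]

RES = [0xbb, 0xc4, 0xd0, 0xd2, 0xd0, 0xd0, 0x15, 0xbb]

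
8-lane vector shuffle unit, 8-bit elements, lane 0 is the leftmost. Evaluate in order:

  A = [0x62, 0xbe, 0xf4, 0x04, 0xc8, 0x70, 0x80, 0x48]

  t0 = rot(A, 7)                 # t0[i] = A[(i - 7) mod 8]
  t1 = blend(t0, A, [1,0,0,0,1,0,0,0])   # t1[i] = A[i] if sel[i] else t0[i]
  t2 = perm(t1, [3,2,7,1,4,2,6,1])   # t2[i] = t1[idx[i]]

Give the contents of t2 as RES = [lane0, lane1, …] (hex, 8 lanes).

t0 = [0xbe, 0xf4, 0x04, 0xc8, 0x70, 0x80, 0x48, 0x62]
t1 = [0x62, 0xf4, 0x04, 0xc8, 0xc8, 0x80, 0x48, 0x62]
t2 = [0xc8, 0x04, 0x62, 0xf4, 0xc8, 0x04, 0x48, 0xf4]

RES = [ 0xc8  0x04  0x62  0xf4  0xc8  0x04  0x48  0xf4 ]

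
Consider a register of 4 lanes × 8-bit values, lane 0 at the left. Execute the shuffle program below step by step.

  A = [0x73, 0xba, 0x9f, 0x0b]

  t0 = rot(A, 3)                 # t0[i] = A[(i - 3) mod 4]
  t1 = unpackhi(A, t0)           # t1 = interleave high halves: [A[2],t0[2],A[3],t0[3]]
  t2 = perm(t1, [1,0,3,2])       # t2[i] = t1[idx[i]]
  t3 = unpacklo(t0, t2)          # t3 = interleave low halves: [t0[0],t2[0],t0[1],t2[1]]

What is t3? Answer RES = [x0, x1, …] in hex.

→ t0 |ba|9f|0b|73|
→ t1 |9f|0b|0b|73|
→ t2 |0b|9f|73|0b|
→ t3 |ba|0b|9f|9f|

RES = [0xba, 0x0b, 0x9f, 0x9f]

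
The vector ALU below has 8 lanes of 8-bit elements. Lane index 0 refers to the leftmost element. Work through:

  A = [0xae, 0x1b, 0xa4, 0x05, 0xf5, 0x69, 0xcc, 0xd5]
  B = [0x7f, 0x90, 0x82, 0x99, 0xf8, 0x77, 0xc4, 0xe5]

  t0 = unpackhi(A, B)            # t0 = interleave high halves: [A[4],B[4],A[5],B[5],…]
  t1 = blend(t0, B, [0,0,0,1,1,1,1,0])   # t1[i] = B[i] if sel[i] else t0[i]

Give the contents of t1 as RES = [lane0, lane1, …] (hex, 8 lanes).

→ t0 |f5|f8|69|77|cc|c4|d5|e5|
→ t1 |f5|f8|69|99|f8|77|c4|e5|

RES = [ 0xf5  0xf8  0x69  0x99  0xf8  0x77  0xc4  0xe5 ]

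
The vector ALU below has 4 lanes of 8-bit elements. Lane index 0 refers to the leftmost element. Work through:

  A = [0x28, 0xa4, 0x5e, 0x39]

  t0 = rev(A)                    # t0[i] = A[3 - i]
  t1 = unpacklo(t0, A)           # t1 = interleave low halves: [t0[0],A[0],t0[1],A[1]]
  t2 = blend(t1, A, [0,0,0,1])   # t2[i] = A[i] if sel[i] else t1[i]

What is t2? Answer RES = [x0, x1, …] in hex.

RES = [ 0x39  0x28  0x5e  0x39 ]

t0 = [0x39, 0x5e, 0xa4, 0x28]
t1 = [0x39, 0x28, 0x5e, 0xa4]
t2 = [0x39, 0x28, 0x5e, 0x39]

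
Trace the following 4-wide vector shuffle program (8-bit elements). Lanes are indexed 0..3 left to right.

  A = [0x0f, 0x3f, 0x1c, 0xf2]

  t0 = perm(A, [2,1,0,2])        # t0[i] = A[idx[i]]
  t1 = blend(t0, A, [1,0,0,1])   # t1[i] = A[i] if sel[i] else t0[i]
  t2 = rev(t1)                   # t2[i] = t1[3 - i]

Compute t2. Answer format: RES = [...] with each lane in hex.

→ t0 |1c|3f|0f|1c|
→ t1 |0f|3f|0f|f2|
→ t2 |f2|0f|3f|0f|

RES = [0xf2, 0x0f, 0x3f, 0x0f]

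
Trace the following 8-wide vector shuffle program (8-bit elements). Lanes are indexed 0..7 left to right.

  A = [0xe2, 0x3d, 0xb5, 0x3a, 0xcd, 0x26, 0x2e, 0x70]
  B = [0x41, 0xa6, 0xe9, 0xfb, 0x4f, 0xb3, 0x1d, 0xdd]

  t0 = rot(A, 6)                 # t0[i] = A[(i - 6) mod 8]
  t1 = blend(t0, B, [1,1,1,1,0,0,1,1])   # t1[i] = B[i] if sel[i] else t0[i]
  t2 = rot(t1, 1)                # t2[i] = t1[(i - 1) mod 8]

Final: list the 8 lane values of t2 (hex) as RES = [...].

RES = [ 0xdd  0x41  0xa6  0xe9  0xfb  0x2e  0x70  0x1d ]

→ t0 |b5|3a|cd|26|2e|70|e2|3d|
→ t1 |41|a6|e9|fb|2e|70|1d|dd|
→ t2 |dd|41|a6|e9|fb|2e|70|1d|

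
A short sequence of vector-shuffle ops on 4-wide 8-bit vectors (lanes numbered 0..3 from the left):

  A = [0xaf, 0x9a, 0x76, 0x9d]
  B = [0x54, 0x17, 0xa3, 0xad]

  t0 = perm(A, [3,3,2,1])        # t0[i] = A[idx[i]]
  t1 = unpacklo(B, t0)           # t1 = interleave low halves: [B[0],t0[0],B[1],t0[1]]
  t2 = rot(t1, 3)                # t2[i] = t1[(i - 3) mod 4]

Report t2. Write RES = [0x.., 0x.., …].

→ t0 |9d|9d|76|9a|
→ t1 |54|9d|17|9d|
→ t2 |9d|17|9d|54|

RES = [0x9d, 0x17, 0x9d, 0x54]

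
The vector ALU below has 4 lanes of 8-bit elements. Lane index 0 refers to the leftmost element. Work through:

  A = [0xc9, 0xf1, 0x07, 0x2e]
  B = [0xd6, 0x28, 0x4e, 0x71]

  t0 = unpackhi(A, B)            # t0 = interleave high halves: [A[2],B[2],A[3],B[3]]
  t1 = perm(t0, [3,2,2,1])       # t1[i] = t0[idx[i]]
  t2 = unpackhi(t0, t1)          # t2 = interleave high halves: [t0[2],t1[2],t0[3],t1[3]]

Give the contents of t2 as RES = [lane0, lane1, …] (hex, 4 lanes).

→ t0 |07|4e|2e|71|
→ t1 |71|2e|2e|4e|
→ t2 |2e|2e|71|4e|

RES = [ 0x2e  0x2e  0x71  0x4e ]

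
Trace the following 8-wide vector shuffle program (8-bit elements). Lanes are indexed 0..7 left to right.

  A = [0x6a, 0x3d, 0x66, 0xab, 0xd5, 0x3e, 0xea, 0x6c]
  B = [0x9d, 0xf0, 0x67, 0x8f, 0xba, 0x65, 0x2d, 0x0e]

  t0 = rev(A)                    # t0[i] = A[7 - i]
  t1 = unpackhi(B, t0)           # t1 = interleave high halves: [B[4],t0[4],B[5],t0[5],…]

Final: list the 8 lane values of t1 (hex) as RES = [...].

RES = [0xba, 0xab, 0x65, 0x66, 0x2d, 0x3d, 0x0e, 0x6a]

→ t0 |6c|ea|3e|d5|ab|66|3d|6a|
→ t1 |ba|ab|65|66|2d|3d|0e|6a|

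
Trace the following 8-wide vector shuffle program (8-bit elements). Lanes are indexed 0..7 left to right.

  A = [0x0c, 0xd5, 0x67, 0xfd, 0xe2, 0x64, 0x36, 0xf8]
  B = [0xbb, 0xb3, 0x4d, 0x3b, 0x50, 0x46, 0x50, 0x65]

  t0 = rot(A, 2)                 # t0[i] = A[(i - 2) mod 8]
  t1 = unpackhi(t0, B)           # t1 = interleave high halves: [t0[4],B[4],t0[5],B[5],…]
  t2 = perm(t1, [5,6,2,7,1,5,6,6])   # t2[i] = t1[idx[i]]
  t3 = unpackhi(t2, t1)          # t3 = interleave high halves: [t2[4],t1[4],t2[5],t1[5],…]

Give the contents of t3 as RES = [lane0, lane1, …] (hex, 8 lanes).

RES = [0x50, 0xe2, 0x50, 0x50, 0x64, 0x64, 0x64, 0x65]

  t0: 36 f8 0c d5 67 fd e2 64
  t1: 67 50 fd 46 e2 50 64 65
  t2: 50 64 fd 65 50 50 64 64
  t3: 50 e2 50 50 64 64 64 65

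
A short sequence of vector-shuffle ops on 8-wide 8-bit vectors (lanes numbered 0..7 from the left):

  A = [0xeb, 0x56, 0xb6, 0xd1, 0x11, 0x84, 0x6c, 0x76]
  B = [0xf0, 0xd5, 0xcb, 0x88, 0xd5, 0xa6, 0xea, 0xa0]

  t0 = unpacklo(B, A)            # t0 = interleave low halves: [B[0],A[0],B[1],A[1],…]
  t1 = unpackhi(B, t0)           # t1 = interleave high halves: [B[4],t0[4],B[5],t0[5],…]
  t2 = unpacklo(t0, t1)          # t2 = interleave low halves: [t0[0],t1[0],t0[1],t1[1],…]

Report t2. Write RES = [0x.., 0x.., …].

RES = [ 0xf0  0xd5  0xeb  0xcb  0xd5  0xa6  0x56  0xb6 ]

t0 = [0xf0, 0xeb, 0xd5, 0x56, 0xcb, 0xb6, 0x88, 0xd1]
t1 = [0xd5, 0xcb, 0xa6, 0xb6, 0xea, 0x88, 0xa0, 0xd1]
t2 = [0xf0, 0xd5, 0xeb, 0xcb, 0xd5, 0xa6, 0x56, 0xb6]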